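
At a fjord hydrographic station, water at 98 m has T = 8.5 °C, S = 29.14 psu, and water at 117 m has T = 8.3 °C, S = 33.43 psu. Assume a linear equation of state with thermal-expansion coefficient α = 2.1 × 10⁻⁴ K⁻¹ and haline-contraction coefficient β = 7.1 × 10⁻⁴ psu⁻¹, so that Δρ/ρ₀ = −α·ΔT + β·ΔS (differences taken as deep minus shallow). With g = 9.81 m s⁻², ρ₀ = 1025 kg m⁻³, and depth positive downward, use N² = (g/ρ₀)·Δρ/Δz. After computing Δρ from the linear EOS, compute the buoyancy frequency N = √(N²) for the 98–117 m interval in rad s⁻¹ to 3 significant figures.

0.0399 rad s⁻¹

ΔT = -0.2 K, ΔS = +4.29 psu (deep − shallow).
Δρ/ρ₀ = −αΔT + βΔS = 4.20 × 10⁻⁵ + 3.0459 × 10⁻³ = 3.0879 × 10⁻³, so Δρ ≈ 3.165 kg m⁻³.
N² = (g/ρ₀)·Δρ/Δz = g·(Δρ/ρ₀)/Δz = 9.81 × 3.0879 × 10⁻³ / 19 = 1.5943 × 10⁻³ s⁻².
N = √(1.5943 × 10⁻³) = 0.039929 rad s⁻¹ ≈ 0.0399 rad s⁻¹.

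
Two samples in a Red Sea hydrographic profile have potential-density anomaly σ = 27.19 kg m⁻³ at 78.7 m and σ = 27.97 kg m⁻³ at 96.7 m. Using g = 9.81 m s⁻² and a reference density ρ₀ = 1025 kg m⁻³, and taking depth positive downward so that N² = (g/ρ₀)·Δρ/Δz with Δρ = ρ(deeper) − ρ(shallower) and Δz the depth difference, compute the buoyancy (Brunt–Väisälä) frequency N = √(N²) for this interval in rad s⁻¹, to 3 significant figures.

0.0204 rad s⁻¹

Δρ = 1027.97 − 1027.19 = 0.78 kg m⁻³ over Δz = 96.7 − 78.7 = 18 m.
N² = (9.81/1025) × (0.78/18) = 4.1473 × 10⁻⁴ s⁻².
N = √(4.1473 × 10⁻⁴) = 0.020365 rad s⁻¹ ≈ 0.0204 rad s⁻¹.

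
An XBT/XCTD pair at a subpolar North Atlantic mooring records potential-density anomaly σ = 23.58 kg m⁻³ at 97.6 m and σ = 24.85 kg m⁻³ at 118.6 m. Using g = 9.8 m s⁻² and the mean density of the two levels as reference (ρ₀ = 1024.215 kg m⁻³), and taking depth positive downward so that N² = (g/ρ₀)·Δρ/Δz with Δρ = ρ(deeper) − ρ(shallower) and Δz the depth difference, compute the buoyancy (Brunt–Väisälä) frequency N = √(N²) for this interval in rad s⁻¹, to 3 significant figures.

0.0241 rad s⁻¹

Δρ = 1024.85 − 1023.58 = 1.27 kg m⁻³ over Δz = 118.6 − 97.6 = 21 m.
N² = (9.8/1024.215) × (1.27/21) = 5.7865 × 10⁻⁴ s⁻².
N = √(5.7865 × 10⁻⁴) = 0.024055 rad s⁻¹ ≈ 0.0241 rad s⁻¹.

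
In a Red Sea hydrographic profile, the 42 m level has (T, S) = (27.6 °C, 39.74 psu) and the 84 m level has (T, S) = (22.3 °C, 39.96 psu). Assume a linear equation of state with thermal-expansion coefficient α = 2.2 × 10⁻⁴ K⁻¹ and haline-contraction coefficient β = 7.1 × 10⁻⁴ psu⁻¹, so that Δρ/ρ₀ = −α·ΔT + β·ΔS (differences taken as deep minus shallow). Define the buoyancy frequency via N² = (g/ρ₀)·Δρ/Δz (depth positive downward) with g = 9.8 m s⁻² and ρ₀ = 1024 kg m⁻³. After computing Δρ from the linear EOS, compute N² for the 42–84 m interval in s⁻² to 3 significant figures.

3.09 × 10⁻⁴ s⁻²

ΔT = -5.3 K, ΔS = +0.22 psu (deep − shallow).
Δρ/ρ₀ = −αΔT + βΔS = 1.166 × 10⁻³ + 1.562 × 10⁻⁴ = 1.3222 × 10⁻³, so Δρ ≈ 1.354 kg m⁻³.
N² = (g/ρ₀)·Δρ/Δz = g·(Δρ/ρ₀)/Δz = 9.8 × 1.3222 × 10⁻³ / 42 = 3.0851 × 10⁻⁴ s⁻² ≈ 3.09 × 10⁻⁴ s⁻².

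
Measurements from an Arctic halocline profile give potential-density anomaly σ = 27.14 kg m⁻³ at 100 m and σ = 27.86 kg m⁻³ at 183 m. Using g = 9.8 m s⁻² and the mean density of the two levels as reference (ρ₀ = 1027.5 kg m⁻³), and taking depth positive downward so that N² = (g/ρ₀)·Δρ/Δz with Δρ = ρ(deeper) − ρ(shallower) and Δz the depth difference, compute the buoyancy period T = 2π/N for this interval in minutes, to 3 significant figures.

Δρ = 1027.86 − 1027.14 = 0.72 kg m⁻³ over Δz = 183 − 100 = 83 m.
N² = (9.8/1027.5) × (0.72/83) = 8.2737 × 10⁻⁵ s⁻².
N = √(8.2737 × 10⁻⁵) = 9.0960 × 10⁻³ rad s⁻¹, so T = 2π/N = 690.76 s = 11.513 min ≈ 11.5 min.

11.5 min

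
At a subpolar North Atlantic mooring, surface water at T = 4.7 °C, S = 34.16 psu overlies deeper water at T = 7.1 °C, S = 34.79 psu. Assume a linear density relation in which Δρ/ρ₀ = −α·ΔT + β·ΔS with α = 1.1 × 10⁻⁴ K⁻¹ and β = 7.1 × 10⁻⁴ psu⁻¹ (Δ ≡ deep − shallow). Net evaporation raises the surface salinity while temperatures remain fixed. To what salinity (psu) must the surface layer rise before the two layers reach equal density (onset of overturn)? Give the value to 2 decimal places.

34.42 psu

Neutral buoyancy requires −α(T_deep − T_surf) + β(S_deep − S_surf′) = 0.
S_surf′ = S_deep − (α/β)·ΔT = 34.79 − (1.1 × 10⁻⁴/7.1 × 10⁻⁴)·(+2.4) = 34.4182 psu.
Increase required: 34.4182 − 34.16 = 0.2582 psu.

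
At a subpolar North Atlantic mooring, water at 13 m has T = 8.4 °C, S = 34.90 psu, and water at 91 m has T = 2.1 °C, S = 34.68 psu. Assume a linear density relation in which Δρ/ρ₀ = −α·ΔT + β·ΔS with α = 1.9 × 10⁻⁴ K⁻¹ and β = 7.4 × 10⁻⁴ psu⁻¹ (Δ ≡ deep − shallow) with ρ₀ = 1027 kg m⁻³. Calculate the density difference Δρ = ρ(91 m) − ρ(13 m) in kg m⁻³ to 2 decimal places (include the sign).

ΔT = -6.3 K, ΔS = -0.22 psu (deep − shallow).
Δρ/ρ₀ = −(1.9 × 10⁻⁴)(-6.3) + (7.4 × 10⁻⁴)(-0.22) = 1.0342 × 10⁻³.
Δρ = 1027 × (1.0342 × 10⁻³) = +1.06 kg m⁻³.
Positive Δρ: denser below, stable.

+1.06 kg m⁻³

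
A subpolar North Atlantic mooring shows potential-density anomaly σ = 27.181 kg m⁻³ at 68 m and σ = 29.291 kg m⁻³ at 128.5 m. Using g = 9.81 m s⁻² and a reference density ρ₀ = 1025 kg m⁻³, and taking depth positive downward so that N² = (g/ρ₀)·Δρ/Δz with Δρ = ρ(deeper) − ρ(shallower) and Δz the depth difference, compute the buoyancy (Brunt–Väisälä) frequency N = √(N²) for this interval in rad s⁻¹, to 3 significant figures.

0.0183 rad s⁻¹

Δρ = 1029.291 − 1027.181 = 2.110 kg m⁻³ over Δz = 128.5 − 68 = 60.5 m.
N² = (9.81/1025) × (2.110/60.5) = 3.3379 × 10⁻⁴ s⁻².
N = √(3.3379 × 10⁻⁴) = 0.018270 rad s⁻¹ ≈ 0.0183 rad s⁻¹.
Since Δρ > 0 the layer is stably stratified.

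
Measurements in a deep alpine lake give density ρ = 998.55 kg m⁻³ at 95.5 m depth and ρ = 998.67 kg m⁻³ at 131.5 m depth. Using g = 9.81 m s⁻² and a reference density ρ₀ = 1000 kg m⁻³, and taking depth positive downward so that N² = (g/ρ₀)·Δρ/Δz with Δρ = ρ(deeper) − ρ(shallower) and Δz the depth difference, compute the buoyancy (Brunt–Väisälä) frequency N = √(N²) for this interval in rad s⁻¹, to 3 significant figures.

5.72 × 10⁻³ rad s⁻¹

Δρ = 998.67 − 998.55 = 0.12 kg m⁻³ over Δz = 131.5 − 95.5 = 36 m.
N² = (9.81/1000) × (0.12/36) = 3.2700 × 10⁻⁵ s⁻².
N = √(3.2700 × 10⁻⁵) = 5.7184 × 10⁻³ rad s⁻¹ ≈ 5.72 × 10⁻³ rad s⁻¹.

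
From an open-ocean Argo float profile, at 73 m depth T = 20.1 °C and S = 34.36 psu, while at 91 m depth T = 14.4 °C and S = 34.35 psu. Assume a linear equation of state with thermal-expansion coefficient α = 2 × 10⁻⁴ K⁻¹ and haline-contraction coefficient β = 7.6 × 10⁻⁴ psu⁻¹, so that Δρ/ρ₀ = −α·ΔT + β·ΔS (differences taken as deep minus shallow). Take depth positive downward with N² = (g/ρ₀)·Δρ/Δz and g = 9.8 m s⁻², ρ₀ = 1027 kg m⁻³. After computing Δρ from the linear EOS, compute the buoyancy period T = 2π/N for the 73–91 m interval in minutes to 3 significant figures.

4.22 min

ΔT = -5.7 K, ΔS = -0.01 psu (deep − shallow).
Δρ/ρ₀ = −αΔT + βΔS = 1.14 × 10⁻³ − 7.60 × 10⁻⁶ = 1.1324 × 10⁻³, so Δρ ≈ 1.163 kg m⁻³.
N² = (g/ρ₀)·Δρ/Δz = g·(Δρ/ρ₀)/Δz = 9.8 × 1.1324 × 10⁻³ / 18 = 6.1653 × 10⁻⁴ s⁻².
N = √(6.1653 × 10⁻⁴) = 0.024830 rad s⁻¹ → T = 2π/N = 253.05 s = 4.2175 min ≈ 4.22 min.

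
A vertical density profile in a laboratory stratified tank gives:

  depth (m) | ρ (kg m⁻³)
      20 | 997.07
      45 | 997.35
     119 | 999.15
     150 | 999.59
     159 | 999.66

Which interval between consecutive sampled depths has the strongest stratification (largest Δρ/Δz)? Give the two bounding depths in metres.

45–119 m

Compute the density gradient over each adjacent pair:
  20–45 m: Δρ/Δz = 0.28/25 = 0.011 kg m⁻⁴
  45–119 m: Δρ/Δz = 1.80/74 = 0.024 kg m⁻⁴
  119–150 m: Δρ/Δz = 0.44/31 = 0.014 kg m⁻⁴
  150–159 m: Δρ/Δz = 0.07/9 = 7.8 × 10⁻³ kg m⁻⁴
The largest gradient is in the 45–119 m interval — the pycnocline.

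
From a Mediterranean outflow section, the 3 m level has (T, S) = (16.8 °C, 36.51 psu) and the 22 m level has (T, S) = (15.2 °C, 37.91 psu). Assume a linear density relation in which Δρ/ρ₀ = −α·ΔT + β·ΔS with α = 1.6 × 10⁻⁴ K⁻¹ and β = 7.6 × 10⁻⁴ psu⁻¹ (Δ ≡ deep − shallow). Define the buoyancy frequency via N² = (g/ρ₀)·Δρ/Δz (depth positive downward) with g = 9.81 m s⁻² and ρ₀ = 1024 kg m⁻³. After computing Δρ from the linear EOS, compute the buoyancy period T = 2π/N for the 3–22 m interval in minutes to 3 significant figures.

4.01 min

ΔT = -1.6 K, ΔS = +1.40 psu (deep − shallow).
Δρ/ρ₀ = −αΔT + βΔS = 2.56 × 10⁻⁴ + 1.064 × 10⁻³ = 1.32 × 10⁻³, so Δρ ≈ 1.352 kg m⁻³.
N² = (g/ρ₀)·Δρ/Δz = g·(Δρ/ρ₀)/Δz = 9.81 × 1.32 × 10⁻³ / 19 = 6.8154 × 10⁻⁴ s⁻².
N = √(6.8154 × 10⁻⁴) = 0.026106 rad s⁻¹ → T = 2π/N = 240.68 s = 4.0113 min ≈ 4.01 min.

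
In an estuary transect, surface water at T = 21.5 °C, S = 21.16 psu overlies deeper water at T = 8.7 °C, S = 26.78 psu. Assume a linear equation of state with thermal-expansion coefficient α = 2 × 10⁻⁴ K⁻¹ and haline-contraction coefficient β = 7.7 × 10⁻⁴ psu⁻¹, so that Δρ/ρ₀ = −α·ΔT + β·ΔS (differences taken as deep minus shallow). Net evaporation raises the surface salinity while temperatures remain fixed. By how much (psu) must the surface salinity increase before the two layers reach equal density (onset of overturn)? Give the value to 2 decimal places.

8.94 psu

Neutral buoyancy requires −α(T_deep − T_surf) + β(S_deep − S_surf′) = 0.
S_surf′ = S_deep − (α/β)·ΔT = 26.78 − (2 × 10⁻⁴/7.7 × 10⁻⁴)·(-12.8) = 30.1047 psu.
Increase required: 30.1047 − 21.16 = 8.9447 psu.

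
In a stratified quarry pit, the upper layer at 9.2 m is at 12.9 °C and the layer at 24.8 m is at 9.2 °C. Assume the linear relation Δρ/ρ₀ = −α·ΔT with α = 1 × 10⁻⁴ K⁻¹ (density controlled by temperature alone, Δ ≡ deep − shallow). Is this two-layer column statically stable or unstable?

stable

ΔT = 9.2 − 12.9 = -3.7 K, so Δρ/ρ₀ = −αΔT = 3.70 × 10⁻⁴.
Δρ/ρ₀ > 0, so Δρ > 0: deeper water is denser → statically stable.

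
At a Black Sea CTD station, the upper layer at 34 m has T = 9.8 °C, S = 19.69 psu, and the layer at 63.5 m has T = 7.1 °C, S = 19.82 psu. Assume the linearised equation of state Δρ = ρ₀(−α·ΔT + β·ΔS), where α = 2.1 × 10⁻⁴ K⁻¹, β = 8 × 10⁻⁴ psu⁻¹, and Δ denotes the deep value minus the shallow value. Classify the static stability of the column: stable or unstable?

stable

ΔT = 7.1 − 9.8 = -2.7 K and ΔS = 19.82 − 19.69 = +0.13 psu (deep − shallow).
−αΔT = 5.67 × 10⁻⁴; βΔS = 1.04 × 10⁻⁴; sum Δρ/ρ₀ = 6.71 × 10⁻⁴.
Δρ/ρ₀ > 0, so Δρ > 0: deeper water is denser → statically stable.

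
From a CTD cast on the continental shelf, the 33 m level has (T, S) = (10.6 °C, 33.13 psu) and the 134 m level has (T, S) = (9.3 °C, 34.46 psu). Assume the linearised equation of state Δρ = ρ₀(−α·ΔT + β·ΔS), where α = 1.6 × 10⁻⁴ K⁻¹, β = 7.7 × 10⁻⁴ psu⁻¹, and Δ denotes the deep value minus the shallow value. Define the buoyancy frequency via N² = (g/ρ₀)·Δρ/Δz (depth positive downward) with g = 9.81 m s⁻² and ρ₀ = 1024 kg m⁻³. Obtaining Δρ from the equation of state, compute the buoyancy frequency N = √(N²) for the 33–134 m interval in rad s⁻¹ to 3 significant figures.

ΔT = -1.3 K, ΔS = +1.33 psu (deep − shallow).
Δρ/ρ₀ = −αΔT + βΔS = 2.08 × 10⁻⁴ + 1.0241 × 10⁻³ = 1.2321 × 10⁻³, so Δρ ≈ 1.262 kg m⁻³.
N² = (g/ρ₀)·Δρ/Δz = g·(Δρ/ρ₀)/Δz = 9.81 × 1.2321 × 10⁻³ / 101 = 1.1967 × 10⁻⁴ s⁻².
N = √(1.1967 × 10⁻⁴) = 0.010939 rad s⁻¹ ≈ 0.0109 rad s⁻¹.

0.0109 rad s⁻¹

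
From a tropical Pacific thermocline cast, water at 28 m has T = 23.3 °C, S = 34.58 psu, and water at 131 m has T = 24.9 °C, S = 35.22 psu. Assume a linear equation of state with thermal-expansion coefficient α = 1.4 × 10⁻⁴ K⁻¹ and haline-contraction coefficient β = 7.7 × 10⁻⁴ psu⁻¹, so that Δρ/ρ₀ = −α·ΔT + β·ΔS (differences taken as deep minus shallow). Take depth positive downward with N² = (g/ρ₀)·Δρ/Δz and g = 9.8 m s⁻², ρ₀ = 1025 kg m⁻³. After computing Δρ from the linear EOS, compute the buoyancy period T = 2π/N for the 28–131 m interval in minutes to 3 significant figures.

20.7 min

ΔT = +1.6 K, ΔS = +0.64 psu (deep − shallow).
Δρ/ρ₀ = −αΔT + βΔS = -2.24 × 10⁻⁴ + 4.928 × 10⁻⁴ = 2.688 × 10⁻⁴, so Δρ ≈ 0.2755 kg m⁻³.
N² = (g/ρ₀)·Δρ/Δz = g·(Δρ/ρ₀)/Δz = 9.8 × 2.688 × 10⁻⁴ / 103 = 2.5575 × 10⁻⁵ s⁻².
N = √(2.5575 × 10⁻⁵) = 5.0572 × 10⁻³ rad s⁻¹ → T = 2π/N = 1.2424 × 10³ s = 20.707 min ≈ 20.7 min.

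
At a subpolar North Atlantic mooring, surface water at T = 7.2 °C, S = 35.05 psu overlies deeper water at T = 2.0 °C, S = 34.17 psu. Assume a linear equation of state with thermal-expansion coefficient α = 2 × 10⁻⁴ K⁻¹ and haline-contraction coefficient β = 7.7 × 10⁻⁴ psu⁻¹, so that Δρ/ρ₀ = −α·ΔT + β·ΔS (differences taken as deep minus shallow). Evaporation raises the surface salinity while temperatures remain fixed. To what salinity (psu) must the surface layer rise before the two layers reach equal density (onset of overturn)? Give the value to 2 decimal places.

Neutral buoyancy requires −α(T_deep − T_surf) + β(S_deep − S_surf′) = 0.
S_surf′ = S_deep − (α/β)·ΔT = 34.17 − (2 × 10⁻⁴/7.7 × 10⁻⁴)·(-5.2) = 35.5206 psu.
Increase required: 35.5206 − 35.05 = 0.4706 psu.

35.52 psu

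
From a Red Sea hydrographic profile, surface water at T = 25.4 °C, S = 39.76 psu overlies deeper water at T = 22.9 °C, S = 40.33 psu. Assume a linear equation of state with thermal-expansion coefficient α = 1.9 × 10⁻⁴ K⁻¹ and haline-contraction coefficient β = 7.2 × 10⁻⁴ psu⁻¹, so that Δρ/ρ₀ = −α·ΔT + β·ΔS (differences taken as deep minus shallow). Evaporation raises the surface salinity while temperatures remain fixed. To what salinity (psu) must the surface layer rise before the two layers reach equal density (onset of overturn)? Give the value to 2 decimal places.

Neutral buoyancy requires −α(T_deep − T_surf) + β(S_deep − S_surf′) = 0.
S_surf′ = S_deep − (α/β)·ΔT = 40.33 − (1.9 × 10⁻⁴/7.2 × 10⁻⁴)·(-2.5) = 40.9897 psu.
Increase required: 40.9897 − 39.76 = 1.2297 psu.

40.99 psu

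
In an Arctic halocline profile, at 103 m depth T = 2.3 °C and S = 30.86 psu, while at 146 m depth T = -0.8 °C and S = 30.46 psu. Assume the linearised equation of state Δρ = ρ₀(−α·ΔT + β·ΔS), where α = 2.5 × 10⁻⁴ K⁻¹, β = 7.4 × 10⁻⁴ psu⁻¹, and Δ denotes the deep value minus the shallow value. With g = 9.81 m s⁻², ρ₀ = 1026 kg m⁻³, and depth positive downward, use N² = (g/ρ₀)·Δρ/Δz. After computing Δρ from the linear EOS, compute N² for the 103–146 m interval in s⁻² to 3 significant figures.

1.09 × 10⁻⁴ s⁻²

ΔT = -3.1 K, ΔS = -0.40 psu (deep − shallow).
Δρ/ρ₀ = −αΔT + βΔS = 7.75 × 10⁻⁴ − 2.96 × 10⁻⁴ = 4.79 × 10⁻⁴, so Δρ ≈ 0.4915 kg m⁻³.
N² = (g/ρ₀)·Δρ/Δz = g·(Δρ/ρ₀)/Δz = 9.81 × 4.79 × 10⁻⁴ / 43 = 1.0928 × 10⁻⁴ s⁻² ≈ 1.09 × 10⁻⁴ s⁻².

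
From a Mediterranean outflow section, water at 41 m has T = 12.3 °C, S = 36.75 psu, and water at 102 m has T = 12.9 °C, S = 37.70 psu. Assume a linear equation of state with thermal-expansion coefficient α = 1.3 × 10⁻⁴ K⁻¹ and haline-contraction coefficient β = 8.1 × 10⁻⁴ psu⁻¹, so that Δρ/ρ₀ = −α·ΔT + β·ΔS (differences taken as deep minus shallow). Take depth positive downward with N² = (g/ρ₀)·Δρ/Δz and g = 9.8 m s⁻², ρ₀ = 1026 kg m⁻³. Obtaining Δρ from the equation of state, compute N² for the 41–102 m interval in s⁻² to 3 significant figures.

ΔT = +0.6 K, ΔS = +0.95 psu (deep − shallow).
Δρ/ρ₀ = −αΔT + βΔS = -7.80 × 10⁻⁵ + 7.695 × 10⁻⁴ = 6.915 × 10⁻⁴, so Δρ ≈ 0.7095 kg m⁻³.
N² = (g/ρ₀)·Δρ/Δz = g·(Δρ/ρ₀)/Δz = 9.8 × 6.915 × 10⁻⁴ / 61 = 1.1109 × 10⁻⁴ s⁻² ≈ 1.11 × 10⁻⁴ s⁻².

1.11 × 10⁻⁴ s⁻²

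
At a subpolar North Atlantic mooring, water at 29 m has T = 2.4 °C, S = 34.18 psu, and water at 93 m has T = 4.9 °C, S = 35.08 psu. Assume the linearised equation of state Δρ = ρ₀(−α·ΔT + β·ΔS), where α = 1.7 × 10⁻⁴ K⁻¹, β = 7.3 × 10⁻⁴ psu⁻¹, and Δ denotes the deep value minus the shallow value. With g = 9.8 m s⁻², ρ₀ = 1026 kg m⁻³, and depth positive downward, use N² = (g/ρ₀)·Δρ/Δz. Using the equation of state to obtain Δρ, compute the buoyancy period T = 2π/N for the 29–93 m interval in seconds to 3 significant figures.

ΔT = +2.5 K, ΔS = +0.90 psu (deep − shallow).
Δρ/ρ₀ = −αΔT + βΔS = -4.25 × 10⁻⁴ + 6.57 × 10⁻⁴ = 2.32 × 10⁻⁴, so Δρ ≈ 0.2380 kg m⁻³.
N² = (g/ρ₀)·Δρ/Δz = g·(Δρ/ρ₀)/Δz = 9.8 × 2.32 × 10⁻⁴ / 64 = 3.5525 × 10⁻⁵ s⁻².
N = √(3.5525 × 10⁻⁵) = 5.9603 × 10⁻³ rad s⁻¹ → T = 2π/N = 1.0542 × 10³ s ≈ 1.05 × 10³ s.

1.05 × 10³ s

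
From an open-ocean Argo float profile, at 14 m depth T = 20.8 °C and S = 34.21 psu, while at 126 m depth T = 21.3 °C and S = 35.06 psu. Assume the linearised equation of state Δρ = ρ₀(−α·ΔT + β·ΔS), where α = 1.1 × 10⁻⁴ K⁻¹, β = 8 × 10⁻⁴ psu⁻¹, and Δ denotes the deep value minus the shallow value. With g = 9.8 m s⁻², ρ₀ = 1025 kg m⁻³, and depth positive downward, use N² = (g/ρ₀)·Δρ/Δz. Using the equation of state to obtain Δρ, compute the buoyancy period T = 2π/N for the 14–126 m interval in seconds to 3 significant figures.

850 s

ΔT = +0.5 K, ΔS = +0.85 psu (deep − shallow).
Δρ/ρ₀ = −αΔT + βΔS = -5.50 × 10⁻⁵ + 6.80 × 10⁻⁴ = 6.25 × 10⁻⁴, so Δρ ≈ 0.6406 kg m⁻³.
N² = (g/ρ₀)·Δρ/Δz = g·(Δρ/ρ₀)/Δz = 9.8 × 6.25 × 10⁻⁴ / 112 = 5.4688 × 10⁻⁵ s⁻².
N = √(5.4688 × 10⁻⁵) = 7.3951 × 10⁻³ rad s⁻¹ → T = 2π/N = 849.64 s ≈ 850 s.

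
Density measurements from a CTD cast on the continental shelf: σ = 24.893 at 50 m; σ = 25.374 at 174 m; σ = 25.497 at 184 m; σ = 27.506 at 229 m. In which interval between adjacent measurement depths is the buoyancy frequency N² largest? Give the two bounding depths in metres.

Compute the density gradient over each adjacent pair:
  50–174 m: Δρ/Δz = 0.481/124 = 3.9 × 10⁻³ kg m⁻⁴
  174–184 m: Δρ/Δz = 0.123/10 = 0.012 kg m⁻⁴
  184–229 m: Δρ/Δz = 2.009/45 = 0.045 kg m⁻⁴
The largest gradient is in the 184–229 m interval — the pycnocline.

184–229 m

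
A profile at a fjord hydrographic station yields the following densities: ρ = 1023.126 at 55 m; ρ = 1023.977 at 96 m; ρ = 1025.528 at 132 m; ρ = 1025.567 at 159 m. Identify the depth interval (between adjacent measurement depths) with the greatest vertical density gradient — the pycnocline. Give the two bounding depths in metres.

Compute the density gradient over each adjacent pair:
  55–96 m: Δρ/Δz = 0.851/41 = 0.021 kg m⁻⁴
  96–132 m: Δρ/Δz = 1.551/36 = 0.043 kg m⁻⁴
  132–159 m: Δρ/Δz = 0.039/27 = 1.4 × 10⁻³ kg m⁻⁴
The largest gradient is in the 96–132 m interval — the pycnocline.

96–132 m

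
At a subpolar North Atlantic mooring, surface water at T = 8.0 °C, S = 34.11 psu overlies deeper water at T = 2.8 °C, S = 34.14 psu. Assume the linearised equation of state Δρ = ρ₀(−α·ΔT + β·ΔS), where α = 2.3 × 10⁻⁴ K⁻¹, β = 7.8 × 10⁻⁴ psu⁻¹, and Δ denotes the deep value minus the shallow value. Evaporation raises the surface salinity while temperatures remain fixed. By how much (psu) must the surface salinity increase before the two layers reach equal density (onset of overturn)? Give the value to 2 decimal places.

1.56 psu

Neutral buoyancy requires −α(T_deep − T_surf) + β(S_deep − S_surf′) = 0.
S_surf′ = S_deep − (α/β)·ΔT = 34.14 − (2.3 × 10⁻⁴/7.8 × 10⁻⁴)·(-5.2) = 35.6733 psu.
Increase required: 35.6733 − 34.11 = 1.5633 psu.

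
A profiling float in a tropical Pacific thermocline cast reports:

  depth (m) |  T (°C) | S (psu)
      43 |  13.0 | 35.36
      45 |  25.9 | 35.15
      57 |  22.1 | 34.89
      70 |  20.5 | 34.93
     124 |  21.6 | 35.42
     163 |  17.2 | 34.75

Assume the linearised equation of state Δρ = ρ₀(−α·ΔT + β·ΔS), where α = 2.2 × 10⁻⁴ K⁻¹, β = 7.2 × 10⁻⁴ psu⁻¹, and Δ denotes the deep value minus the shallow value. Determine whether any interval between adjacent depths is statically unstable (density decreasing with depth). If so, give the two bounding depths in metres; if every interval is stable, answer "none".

43–45 m

Evaluate Δρ/ρ₀ = −αΔT + βΔS across each adjacent pair:
  43–45 m: −αΔT+βΔS = −(2.2 × 10⁻⁴)(+12.9)+(7.2 × 10⁻⁴)(-0.21) = -3.0 × 10⁻³ → UNSTABLE
  45–57 m: −αΔT+βΔS = −(2.2 × 10⁻⁴)(-3.8)+(7.2 × 10⁻⁴)(-0.26) = 6.5 × 10⁻⁴ → stable
  57–70 m: −αΔT+βΔS = −(2.2 × 10⁻⁴)(-1.6)+(7.2 × 10⁻⁴)(+0.04) = 3.8 × 10⁻⁴ → stable
  70–124 m: −αΔT+βΔS = −(2.2 × 10⁻⁴)(+1.1)+(7.2 × 10⁻⁴)(+0.49) = 1.1 × 10⁻⁴ → stable
  124–163 m: −αΔT+βΔS = −(2.2 × 10⁻⁴)(-4.4)+(7.2 × 10⁻⁴)(-0.67) = 4.9 × 10⁻⁴ → stable
The 43–45 m interval has Δρ < 0: lighter water underlies denser water.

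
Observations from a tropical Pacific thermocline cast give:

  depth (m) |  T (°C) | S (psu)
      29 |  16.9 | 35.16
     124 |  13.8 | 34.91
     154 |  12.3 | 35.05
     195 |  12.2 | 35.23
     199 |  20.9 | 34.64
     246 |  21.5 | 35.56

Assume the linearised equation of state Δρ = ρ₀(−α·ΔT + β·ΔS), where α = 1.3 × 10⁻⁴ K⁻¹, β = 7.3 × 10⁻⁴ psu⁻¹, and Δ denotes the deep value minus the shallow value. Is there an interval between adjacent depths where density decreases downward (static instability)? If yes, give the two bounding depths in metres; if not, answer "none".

Evaluate Δρ/ρ₀ = −αΔT + βΔS across each adjacent pair:
  29–124 m: −αΔT+βΔS = −(1.3 × 10⁻⁴)(-3.1)+(7.3 × 10⁻⁴)(-0.25) = 2.2 × 10⁻⁴ → stable
  124–154 m: −αΔT+βΔS = −(1.3 × 10⁻⁴)(-1.5)+(7.3 × 10⁻⁴)(+0.14) = 3.0 × 10⁻⁴ → stable
  154–195 m: −αΔT+βΔS = −(1.3 × 10⁻⁴)(-0.1)+(7.3 × 10⁻⁴)(+0.18) = 1.4 × 10⁻⁴ → stable
  195–199 m: −αΔT+βΔS = −(1.3 × 10⁻⁴)(+8.7)+(7.3 × 10⁻⁴)(-0.59) = -1.6 × 10⁻³ → UNSTABLE
  199–246 m: −αΔT+βΔS = −(1.3 × 10⁻⁴)(+0.6)+(7.3 × 10⁻⁴)(+0.92) = 5.9 × 10⁻⁴ → stable
The 195–199 m interval has Δρ < 0: lighter water underlies denser water.

195–199 m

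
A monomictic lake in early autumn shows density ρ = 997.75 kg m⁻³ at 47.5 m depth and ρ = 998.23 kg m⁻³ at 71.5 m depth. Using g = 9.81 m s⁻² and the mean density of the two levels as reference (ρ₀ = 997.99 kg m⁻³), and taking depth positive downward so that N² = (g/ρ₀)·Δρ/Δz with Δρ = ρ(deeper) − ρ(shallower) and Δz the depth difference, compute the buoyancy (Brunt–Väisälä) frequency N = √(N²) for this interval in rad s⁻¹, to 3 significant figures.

Δρ = 998.23 − 997.75 = 0.48 kg m⁻³ over Δz = 71.5 − 47.5 = 24 m.
N² = (9.81/997.99) × (0.48/24) = 1.9660 × 10⁻⁴ s⁻².
N = √(1.9660 × 10⁻⁴) = 0.014021 rad s⁻¹ ≈ 0.0140 rad s⁻¹.
Since Δρ > 0 the layer is stably stratified.

0.0140 rad s⁻¹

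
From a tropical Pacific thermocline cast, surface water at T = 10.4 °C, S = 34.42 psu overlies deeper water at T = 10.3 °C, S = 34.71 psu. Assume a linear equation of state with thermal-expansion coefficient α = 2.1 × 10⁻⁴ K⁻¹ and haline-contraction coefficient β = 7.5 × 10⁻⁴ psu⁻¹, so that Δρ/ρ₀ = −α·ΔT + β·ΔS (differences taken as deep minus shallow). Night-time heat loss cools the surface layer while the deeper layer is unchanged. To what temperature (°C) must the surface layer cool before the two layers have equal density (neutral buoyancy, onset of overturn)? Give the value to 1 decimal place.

9.3 °C

Neutral buoyancy requires Δρ = 0, i.e. −α(T_deep − T_surf′) + β(S_deep − S_surf) = 0.
T_surf′ = T_deep − (β/α)·ΔS = 10.3 − (7.5 × 10⁻⁴/2.1 × 10⁻⁴)·(+0.29) = 9.264 °C.
Cooling required: 10.4 − (9.264) = 1.136 °C.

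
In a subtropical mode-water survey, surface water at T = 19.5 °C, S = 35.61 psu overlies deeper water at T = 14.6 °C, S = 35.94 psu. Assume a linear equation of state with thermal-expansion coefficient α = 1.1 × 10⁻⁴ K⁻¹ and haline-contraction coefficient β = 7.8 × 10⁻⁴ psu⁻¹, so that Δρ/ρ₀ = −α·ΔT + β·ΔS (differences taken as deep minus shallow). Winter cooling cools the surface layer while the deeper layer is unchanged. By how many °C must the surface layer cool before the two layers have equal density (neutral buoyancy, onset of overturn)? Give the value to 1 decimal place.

7.2 °C

Neutral buoyancy requires Δρ = 0, i.e. −α(T_deep − T_surf′) + β(S_deep − S_surf) = 0.
T_surf′ = T_deep − (β/α)·ΔS = 14.6 − (7.8 × 10⁻⁴/1.1 × 10⁻⁴)·(+0.33) = 12.260 °C.
Cooling required: 19.5 − (12.260) = 7.240 °C.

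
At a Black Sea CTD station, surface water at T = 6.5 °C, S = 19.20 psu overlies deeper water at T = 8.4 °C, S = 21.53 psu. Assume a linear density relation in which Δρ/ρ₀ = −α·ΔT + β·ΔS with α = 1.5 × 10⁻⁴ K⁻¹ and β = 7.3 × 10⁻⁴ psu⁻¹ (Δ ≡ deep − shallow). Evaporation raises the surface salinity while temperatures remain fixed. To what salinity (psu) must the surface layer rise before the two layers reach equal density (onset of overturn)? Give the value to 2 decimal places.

Neutral buoyancy requires −α(T_deep − T_surf) + β(S_deep − S_surf′) = 0.
S_surf′ = S_deep − (α/β)·ΔT = 21.53 − (1.5 × 10⁻⁴/7.3 × 10⁻⁴)·(+1.9) = 21.1396 psu.
Increase required: 21.1396 − 19.20 = 1.9396 psu.

21.14 psu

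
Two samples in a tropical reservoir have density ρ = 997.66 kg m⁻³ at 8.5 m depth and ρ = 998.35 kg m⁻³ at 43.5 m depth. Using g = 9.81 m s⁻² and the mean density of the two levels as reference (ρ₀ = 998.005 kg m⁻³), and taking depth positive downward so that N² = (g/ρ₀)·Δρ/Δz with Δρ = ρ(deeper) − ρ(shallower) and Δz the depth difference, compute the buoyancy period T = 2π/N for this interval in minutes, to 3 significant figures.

7.52 min

Δρ = 998.35 − 997.66 = 0.69 kg m⁻³ over Δz = 43.5 − 8.5 = 35 m.
N² = (9.81/998.005) × (0.69/35) = 1.9378 × 10⁻⁴ s⁻².
N = √(1.9378 × 10⁻⁴) = 0.013920 rad s⁻¹, so T = 2π/N = 451.38 s = 7.5230 min ≈ 7.52 min.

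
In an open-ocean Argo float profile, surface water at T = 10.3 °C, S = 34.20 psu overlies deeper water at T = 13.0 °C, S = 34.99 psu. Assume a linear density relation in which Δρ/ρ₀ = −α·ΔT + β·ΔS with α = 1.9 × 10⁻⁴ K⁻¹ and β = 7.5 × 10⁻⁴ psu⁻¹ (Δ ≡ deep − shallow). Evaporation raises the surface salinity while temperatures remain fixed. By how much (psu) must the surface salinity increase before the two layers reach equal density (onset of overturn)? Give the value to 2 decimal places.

Neutral buoyancy requires −α(T_deep − T_surf) + β(S_deep − S_surf′) = 0.
S_surf′ = S_deep − (α/β)·ΔT = 34.99 − (1.9 × 10⁻⁴/7.5 × 10⁻⁴)·(+2.7) = 34.3060 psu.
Increase required: 34.3060 − 34.20 = 0.1060 psu.

0.11 psu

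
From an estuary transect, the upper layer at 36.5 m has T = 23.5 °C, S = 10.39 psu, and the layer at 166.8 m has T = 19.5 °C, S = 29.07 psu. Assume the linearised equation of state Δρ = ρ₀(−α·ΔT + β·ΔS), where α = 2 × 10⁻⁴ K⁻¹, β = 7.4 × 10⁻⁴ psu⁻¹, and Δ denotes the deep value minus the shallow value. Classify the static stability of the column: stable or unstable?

ΔT = 19.5 − 23.5 = -4.0 K and ΔS = 29.07 − 10.39 = +18.68 psu (deep − shallow).
−αΔT = 8.00 × 10⁻⁴; βΔS = 0.0138232; sum Δρ/ρ₀ = 0.0146232.
Δρ/ρ₀ > 0, so Δρ > 0: deeper water is denser → statically stable.

stable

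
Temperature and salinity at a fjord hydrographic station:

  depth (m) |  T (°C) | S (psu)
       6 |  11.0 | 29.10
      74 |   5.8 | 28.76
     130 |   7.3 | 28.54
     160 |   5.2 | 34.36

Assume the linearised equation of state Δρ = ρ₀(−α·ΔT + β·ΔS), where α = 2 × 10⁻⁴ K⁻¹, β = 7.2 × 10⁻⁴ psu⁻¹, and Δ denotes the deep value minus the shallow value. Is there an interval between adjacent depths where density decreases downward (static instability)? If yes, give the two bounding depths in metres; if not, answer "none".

74–130 m

Evaluate Δρ/ρ₀ = −αΔT + βΔS across each adjacent pair:
  6–74 m: −αΔT+βΔS = −(2 × 10⁻⁴)(-5.2)+(7.2 × 10⁻⁴)(-0.34) = 8.0 × 10⁻⁴ → stable
  74–130 m: −αΔT+βΔS = −(2 × 10⁻⁴)(+1.5)+(7.2 × 10⁻⁴)(-0.22) = -4.6 × 10⁻⁴ → UNSTABLE
  130–160 m: −αΔT+βΔS = −(2 × 10⁻⁴)(-2.1)+(7.2 × 10⁻⁴)(+5.82) = 4.6 × 10⁻³ → stable
The 74–130 m interval has Δρ < 0: lighter water underlies denser water.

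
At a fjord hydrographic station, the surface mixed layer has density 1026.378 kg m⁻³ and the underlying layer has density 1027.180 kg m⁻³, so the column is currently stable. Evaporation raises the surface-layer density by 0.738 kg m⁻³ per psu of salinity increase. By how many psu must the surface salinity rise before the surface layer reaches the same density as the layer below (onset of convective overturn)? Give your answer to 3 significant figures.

1.09 psu

Density deficit of the surface layer: 1027.180 − 1026.378 = 0.802 kg m⁻³.
Required change = 0.802 / 0.738 = 1.09 psu.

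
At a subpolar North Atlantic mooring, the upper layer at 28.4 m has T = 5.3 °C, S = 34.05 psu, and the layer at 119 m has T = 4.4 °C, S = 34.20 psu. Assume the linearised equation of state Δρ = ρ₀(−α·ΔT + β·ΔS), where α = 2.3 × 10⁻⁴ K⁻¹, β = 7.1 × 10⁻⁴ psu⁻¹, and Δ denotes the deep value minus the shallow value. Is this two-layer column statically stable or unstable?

ΔT = 4.4 − 5.3 = -0.9 K and ΔS = 34.20 − 34.05 = +0.15 psu (deep − shallow).
−αΔT = 2.07 × 10⁻⁴; βΔS = 1.065 × 10⁻⁴; sum Δρ/ρ₀ = 3.135 × 10⁻⁴.
Δρ/ρ₀ > 0, so Δρ > 0: deeper water is denser → statically stable.

stable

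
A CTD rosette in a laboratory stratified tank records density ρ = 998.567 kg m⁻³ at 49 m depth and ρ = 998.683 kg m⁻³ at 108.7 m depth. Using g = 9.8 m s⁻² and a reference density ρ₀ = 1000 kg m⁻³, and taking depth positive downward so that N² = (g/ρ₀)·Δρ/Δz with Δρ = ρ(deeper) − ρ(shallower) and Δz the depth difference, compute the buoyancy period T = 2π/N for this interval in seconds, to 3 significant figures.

Δρ = 998.683 − 998.567 = 0.116 kg m⁻³ over Δz = 108.7 − 49 = 59.7 m.
N² = (9.8/1000) × (0.116/59.7) = 1.9042 × 10⁻⁵ s⁻².
N = √(1.9042 × 10⁻⁵) = 4.3637 × 10⁻³ rad s⁻¹, so T = 2π/N = 1.4399 × 10³ s ≈ 1.44 × 10³ s.

1.44 × 10³ s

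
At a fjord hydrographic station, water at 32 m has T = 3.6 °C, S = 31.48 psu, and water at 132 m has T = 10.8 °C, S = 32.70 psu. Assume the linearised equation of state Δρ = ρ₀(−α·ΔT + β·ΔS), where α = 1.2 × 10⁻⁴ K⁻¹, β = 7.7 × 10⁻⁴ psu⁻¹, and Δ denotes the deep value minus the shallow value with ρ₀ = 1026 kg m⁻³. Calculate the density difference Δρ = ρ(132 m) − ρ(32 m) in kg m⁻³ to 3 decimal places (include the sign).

+0.077 kg m⁻³

ΔT = +7.2 K, ΔS = +1.22 psu (deep − shallow).
Δρ/ρ₀ = −(1.2 × 10⁻⁴)(+7.2) + (7.7 × 10⁻⁴)(+1.22) = 7.54 × 10⁻⁵.
Δρ = 1026 × (7.54 × 10⁻⁵) = +0.077 kg m⁻³.
Positive Δρ: denser below, stable.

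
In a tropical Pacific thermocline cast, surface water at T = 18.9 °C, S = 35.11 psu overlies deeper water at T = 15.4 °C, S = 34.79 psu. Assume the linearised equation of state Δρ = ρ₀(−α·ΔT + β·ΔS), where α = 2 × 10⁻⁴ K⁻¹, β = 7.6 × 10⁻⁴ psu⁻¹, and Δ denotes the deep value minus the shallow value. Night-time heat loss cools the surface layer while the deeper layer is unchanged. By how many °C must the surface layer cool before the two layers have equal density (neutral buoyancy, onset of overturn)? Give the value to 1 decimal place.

2.3 °C

Neutral buoyancy requires Δρ = 0, i.e. −α(T_deep − T_surf′) + β(S_deep − S_surf) = 0.
T_surf′ = T_deep − (β/α)·ΔS = 15.4 − (7.6 × 10⁻⁴/2 × 10⁻⁴)·(-0.32) = 16.616 °C.
Cooling required: 18.9 − (16.616) = 2.284 °C.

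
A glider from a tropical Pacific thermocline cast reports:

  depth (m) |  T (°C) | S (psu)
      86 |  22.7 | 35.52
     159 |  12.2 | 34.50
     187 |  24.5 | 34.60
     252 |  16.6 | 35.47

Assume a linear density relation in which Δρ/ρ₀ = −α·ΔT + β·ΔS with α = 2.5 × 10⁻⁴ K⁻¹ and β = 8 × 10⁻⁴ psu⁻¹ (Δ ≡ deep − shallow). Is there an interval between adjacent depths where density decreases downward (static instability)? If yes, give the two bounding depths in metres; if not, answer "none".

Evaluate Δρ/ρ₀ = −αΔT + βΔS across each adjacent pair:
  86–159 m: −αΔT+βΔS = −(2.5 × 10⁻⁴)(-10.5)+(8 × 10⁻⁴)(-1.02) = 1.8 × 10⁻³ → stable
  159–187 m: −αΔT+βΔS = −(2.5 × 10⁻⁴)(+12.3)+(8 × 10⁻⁴)(+0.10) = -3.0 × 10⁻³ → UNSTABLE
  187–252 m: −αΔT+βΔS = −(2.5 × 10⁻⁴)(-7.9)+(8 × 10⁻⁴)(+0.87) = 2.7 × 10⁻³ → stable
The 159–187 m interval has Δρ < 0: lighter water underlies denser water.

159–187 m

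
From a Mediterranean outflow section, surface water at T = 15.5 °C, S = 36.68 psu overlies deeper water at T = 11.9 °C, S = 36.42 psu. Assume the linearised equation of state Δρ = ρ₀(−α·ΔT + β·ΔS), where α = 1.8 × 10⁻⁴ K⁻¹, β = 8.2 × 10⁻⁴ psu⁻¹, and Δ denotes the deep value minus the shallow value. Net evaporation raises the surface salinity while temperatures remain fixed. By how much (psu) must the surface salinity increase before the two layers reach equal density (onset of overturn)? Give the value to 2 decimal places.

Neutral buoyancy requires −α(T_deep − T_surf) + β(S_deep − S_surf′) = 0.
S_surf′ = S_deep − (α/β)·ΔT = 36.42 − (1.8 × 10⁻⁴/8.2 × 10⁻⁴)·(-3.6) = 37.2102 psu.
Increase required: 37.2102 − 36.68 = 0.5302 psu.

0.53 psu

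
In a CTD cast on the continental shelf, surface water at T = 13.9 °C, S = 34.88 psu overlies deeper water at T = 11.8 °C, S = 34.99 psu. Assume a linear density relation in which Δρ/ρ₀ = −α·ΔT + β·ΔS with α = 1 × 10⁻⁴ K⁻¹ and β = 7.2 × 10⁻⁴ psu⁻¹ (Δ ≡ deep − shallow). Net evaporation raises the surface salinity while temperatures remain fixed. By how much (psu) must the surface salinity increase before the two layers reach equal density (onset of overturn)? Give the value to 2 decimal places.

0.40 psu

Neutral buoyancy requires −α(T_deep − T_surf) + β(S_deep − S_surf′) = 0.
S_surf′ = S_deep − (α/β)·ΔT = 34.99 − (1 × 10⁻⁴/7.2 × 10⁻⁴)·(-2.1) = 35.2817 psu.
Increase required: 35.2817 − 34.88 = 0.4017 psu.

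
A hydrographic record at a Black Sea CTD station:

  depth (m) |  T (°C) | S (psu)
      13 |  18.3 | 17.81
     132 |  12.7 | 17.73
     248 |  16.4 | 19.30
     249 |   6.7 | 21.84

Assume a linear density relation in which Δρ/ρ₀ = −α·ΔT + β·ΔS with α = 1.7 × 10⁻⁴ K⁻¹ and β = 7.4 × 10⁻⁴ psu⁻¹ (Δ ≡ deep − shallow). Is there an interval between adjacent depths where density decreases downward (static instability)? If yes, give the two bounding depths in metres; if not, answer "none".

Evaluate Δρ/ρ₀ = −αΔT + βΔS across each adjacent pair:
  13–132 m: −αΔT+βΔS = −(1.7 × 10⁻⁴)(-5.6)+(7.4 × 10⁻⁴)(-0.08) = 8.9 × 10⁻⁴ → stable
  132–248 m: −αΔT+βΔS = −(1.7 × 10⁻⁴)(+3.7)+(7.4 × 10⁻⁴)(+1.57) = 5.3 × 10⁻⁴ → stable
  248–249 m: −αΔT+βΔS = −(1.7 × 10⁻⁴)(-9.7)+(7.4 × 10⁻⁴)(+2.54) = 3.5 × 10⁻³ → stable
Every interval has Δρ > 0: the column is stably stratified throughout.

none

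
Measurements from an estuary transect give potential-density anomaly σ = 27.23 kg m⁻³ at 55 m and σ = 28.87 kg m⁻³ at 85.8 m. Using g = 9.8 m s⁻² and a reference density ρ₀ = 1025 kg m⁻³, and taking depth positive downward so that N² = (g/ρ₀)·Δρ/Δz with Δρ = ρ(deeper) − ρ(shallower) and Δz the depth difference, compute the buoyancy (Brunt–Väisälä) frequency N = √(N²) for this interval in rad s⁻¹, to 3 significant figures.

0.0226 rad s⁻¹

Δρ = 1028.87 − 1027.23 = 1.64 kg m⁻³ over Δz = 85.8 − 55 = 30.8 m.
N² = (9.8/1025) × (1.64/30.8) = 5.0909 × 10⁻⁴ s⁻².
N = √(5.0909 × 10⁻⁴) = 0.022563 rad s⁻¹ ≈ 0.0226 rad s⁻¹.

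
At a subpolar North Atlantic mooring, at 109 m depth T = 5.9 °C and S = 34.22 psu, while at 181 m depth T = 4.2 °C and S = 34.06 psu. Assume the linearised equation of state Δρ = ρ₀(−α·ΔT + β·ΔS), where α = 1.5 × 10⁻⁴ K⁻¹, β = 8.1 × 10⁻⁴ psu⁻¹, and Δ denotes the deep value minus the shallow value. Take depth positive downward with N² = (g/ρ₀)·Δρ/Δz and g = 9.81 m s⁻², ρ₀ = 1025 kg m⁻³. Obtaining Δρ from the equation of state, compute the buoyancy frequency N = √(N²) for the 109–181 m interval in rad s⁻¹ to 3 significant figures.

4.13 × 10⁻³ rad s⁻¹

ΔT = -1.7 K, ΔS = -0.16 psu (deep − shallow).
Δρ/ρ₀ = −αΔT + βΔS = 2.55 × 10⁻⁴ − 1.296 × 10⁻⁴ = 1.254 × 10⁻⁴, so Δρ ≈ 0.1285 kg m⁻³.
N² = (g/ρ₀)·Δρ/Δz = g·(Δρ/ρ₀)/Δz = 9.81 × 1.254 × 10⁻⁴ / 72 = 1.7086 × 10⁻⁵ s⁻².
N = √(1.7086 × 10⁻⁵) = 4.1335 × 10⁻³ rad s⁻¹ ≈ 4.13 × 10⁻³ rad s⁻¹.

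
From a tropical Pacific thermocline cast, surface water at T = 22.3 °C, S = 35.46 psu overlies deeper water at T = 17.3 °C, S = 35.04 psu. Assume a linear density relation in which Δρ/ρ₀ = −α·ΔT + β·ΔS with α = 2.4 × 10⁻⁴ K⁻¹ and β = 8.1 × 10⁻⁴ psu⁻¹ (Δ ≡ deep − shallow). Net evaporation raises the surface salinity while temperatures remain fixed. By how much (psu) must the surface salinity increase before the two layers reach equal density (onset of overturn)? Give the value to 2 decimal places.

Neutral buoyancy requires −α(T_deep − T_surf) + β(S_deep − S_surf′) = 0.
S_surf′ = S_deep − (α/β)·ΔT = 35.04 − (2.4 × 10⁻⁴/8.1 × 10⁻⁴)·(-5.0) = 36.5215 psu.
Increase required: 36.5215 − 35.46 = 1.0615 psu.

1.06 psu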